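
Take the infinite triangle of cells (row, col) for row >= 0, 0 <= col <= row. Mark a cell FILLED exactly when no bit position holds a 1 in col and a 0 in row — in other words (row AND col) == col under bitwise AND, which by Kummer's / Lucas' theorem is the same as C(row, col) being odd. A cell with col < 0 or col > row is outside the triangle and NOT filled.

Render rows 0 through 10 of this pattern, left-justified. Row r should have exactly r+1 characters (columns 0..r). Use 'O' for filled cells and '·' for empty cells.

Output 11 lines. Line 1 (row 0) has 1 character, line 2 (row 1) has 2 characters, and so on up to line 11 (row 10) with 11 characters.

Answer: O
OO
O·O
OOOO
O···O
OO··OO
O·O·O·O
OOOOOOOO
O·······O
OO······OO
O·O·····O·O

Derivation:
r0=0: O
r1=1: OO
r2=10: O·O
r3=11: OOOO
r4=100: O···O
r5=101: OO··OO
r6=110: O·O·O·O
r7=111: OOOOOOOO
r8=1000: O·······O
r9=1001: OO······OO
r10=1010: O·O·····O·O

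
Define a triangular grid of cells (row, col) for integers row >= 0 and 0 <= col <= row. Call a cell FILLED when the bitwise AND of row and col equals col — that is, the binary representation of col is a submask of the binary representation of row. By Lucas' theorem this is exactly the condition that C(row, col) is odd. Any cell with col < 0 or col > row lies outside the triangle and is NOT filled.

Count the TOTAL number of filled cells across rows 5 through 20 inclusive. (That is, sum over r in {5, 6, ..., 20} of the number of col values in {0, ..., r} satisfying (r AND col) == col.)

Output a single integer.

Answer: 92

Derivation:
r5=101 pc2: +4 =4
r6=110 pc2: +4 =8
r7=111 pc3: +8 =16
r8=1000 pc1: +2 =18
r9=1001 pc2: +4 =22
r10=1010 pc2: +4 =26
r11=1011 pc3: +8 =34
r12=1100 pc2: +4 =38
r13=1101 pc3: +8 =46
r14=1110 pc3: +8 =54
r15=1111 pc4: +16 =70
r16=10000 pc1: +2 =72
r17=10001 pc2: +4 =76
r18=10010 pc2: +4 =80
r19=10011 pc3: +8 =88
r20=10100 pc2: +4 =92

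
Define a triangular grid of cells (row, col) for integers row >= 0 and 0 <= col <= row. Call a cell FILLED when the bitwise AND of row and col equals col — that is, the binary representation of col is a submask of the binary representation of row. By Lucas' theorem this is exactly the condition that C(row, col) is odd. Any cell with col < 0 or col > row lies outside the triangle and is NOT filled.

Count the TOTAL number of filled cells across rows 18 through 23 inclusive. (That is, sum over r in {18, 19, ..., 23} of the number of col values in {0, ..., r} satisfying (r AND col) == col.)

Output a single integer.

Answer: 48

Derivation:
r18=10010 pc2: +4 =4
r19=10011 pc3: +8 =12
r20=10100 pc2: +4 =16
r21=10101 pc3: +8 =24
r22=10110 pc3: +8 =32
r23=10111 pc4: +16 =48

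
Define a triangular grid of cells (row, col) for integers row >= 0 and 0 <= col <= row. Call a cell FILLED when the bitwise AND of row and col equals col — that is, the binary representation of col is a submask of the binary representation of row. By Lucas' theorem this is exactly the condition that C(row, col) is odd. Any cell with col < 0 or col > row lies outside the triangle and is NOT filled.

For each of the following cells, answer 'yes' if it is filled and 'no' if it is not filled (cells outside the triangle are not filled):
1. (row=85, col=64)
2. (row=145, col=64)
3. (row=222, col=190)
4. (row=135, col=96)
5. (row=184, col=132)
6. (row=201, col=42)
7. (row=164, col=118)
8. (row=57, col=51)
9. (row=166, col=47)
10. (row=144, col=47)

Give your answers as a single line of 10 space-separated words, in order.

(85,64): row=0b1010101, col=0b1000000, row AND col = 0b1000000 = 64; 64 == 64 -> filled
(145,64): row=0b10010001, col=0b1000000, row AND col = 0b0 = 0; 0 != 64 -> empty
(222,190): row=0b11011110, col=0b10111110, row AND col = 0b10011110 = 158; 158 != 190 -> empty
(135,96): row=0b10000111, col=0b1100000, row AND col = 0b0 = 0; 0 != 96 -> empty
(184,132): row=0b10111000, col=0b10000100, row AND col = 0b10000000 = 128; 128 != 132 -> empty
(201,42): row=0b11001001, col=0b101010, row AND col = 0b1000 = 8; 8 != 42 -> empty
(164,118): row=0b10100100, col=0b1110110, row AND col = 0b100100 = 36; 36 != 118 -> empty
(57,51): row=0b111001, col=0b110011, row AND col = 0b110001 = 49; 49 != 51 -> empty
(166,47): row=0b10100110, col=0b101111, row AND col = 0b100110 = 38; 38 != 47 -> empty
(144,47): row=0b10010000, col=0b101111, row AND col = 0b0 = 0; 0 != 47 -> empty

Answer: yes no no no no no no no no no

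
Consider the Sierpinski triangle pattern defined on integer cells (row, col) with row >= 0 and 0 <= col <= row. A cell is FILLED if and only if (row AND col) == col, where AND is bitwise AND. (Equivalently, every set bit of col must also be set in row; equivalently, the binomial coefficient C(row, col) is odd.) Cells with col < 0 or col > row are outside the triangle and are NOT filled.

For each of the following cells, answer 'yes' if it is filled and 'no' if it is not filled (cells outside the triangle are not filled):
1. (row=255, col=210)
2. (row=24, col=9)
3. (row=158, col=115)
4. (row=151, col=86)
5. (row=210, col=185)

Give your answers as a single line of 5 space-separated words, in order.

(255,210): row=0b11111111, col=0b11010010, row AND col = 0b11010010 = 210; 210 == 210 -> filled
(24,9): row=0b11000, col=0b1001, row AND col = 0b1000 = 8; 8 != 9 -> empty
(158,115): row=0b10011110, col=0b1110011, row AND col = 0b10010 = 18; 18 != 115 -> empty
(151,86): row=0b10010111, col=0b1010110, row AND col = 0b10110 = 22; 22 != 86 -> empty
(210,185): row=0b11010010, col=0b10111001, row AND col = 0b10010000 = 144; 144 != 185 -> empty

Answer: yes no no no no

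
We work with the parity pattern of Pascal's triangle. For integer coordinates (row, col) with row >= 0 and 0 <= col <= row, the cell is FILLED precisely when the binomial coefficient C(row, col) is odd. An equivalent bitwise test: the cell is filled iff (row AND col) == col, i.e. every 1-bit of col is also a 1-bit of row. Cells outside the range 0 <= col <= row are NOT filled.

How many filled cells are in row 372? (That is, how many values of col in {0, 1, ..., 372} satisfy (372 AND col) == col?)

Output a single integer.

Answer: 32

Derivation:
372 in binary = 101110100
popcount(372) = number of 1-bits in 101110100 = 5
A col c satisfies (372 AND c) == c iff every set bit of c is also set in 372; each of the 5 set bits of 372 can independently be on or off in c.
count = 2^5 = 32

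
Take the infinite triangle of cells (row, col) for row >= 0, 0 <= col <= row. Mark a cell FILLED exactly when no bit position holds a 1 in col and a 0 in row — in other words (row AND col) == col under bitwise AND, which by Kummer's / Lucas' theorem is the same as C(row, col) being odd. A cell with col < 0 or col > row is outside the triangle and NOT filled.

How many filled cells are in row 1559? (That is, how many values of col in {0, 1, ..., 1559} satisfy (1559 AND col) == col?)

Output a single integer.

Answer: 64

Derivation:
1559 in binary = 11000010111
popcount(1559) = number of 1-bits in 11000010111 = 6
A col c satisfies (1559 AND c) == c iff every set bit of c is also set in 1559; each of the 6 set bits of 1559 can independently be on or off in c.
count = 2^6 = 64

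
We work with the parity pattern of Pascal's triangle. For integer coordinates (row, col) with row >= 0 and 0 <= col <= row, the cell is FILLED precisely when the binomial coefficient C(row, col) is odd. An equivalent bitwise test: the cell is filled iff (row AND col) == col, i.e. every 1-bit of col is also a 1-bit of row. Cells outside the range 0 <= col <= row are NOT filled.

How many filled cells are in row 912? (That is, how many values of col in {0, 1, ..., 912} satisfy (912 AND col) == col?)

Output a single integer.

Answer: 16

Derivation:
912 in binary = 1110010000
popcount(912) = number of 1-bits in 1110010000 = 4
A col c satisfies (912 AND c) == c iff every set bit of c is also set in 912; each of the 4 set bits of 912 can independently be on or off in c.
count = 2^4 = 16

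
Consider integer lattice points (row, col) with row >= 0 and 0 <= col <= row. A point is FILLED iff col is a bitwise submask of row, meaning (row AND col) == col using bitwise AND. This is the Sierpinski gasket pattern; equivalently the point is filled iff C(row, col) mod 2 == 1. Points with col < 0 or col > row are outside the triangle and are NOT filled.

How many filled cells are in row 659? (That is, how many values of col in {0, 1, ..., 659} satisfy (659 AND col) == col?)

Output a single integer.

Answer: 32

Derivation:
659 in binary = 1010010011
popcount(659) = number of 1-bits in 1010010011 = 5
A col c satisfies (659 AND c) == c iff every set bit of c is also set in 659; each of the 5 set bits of 659 can independently be on or off in c.
count = 2^5 = 32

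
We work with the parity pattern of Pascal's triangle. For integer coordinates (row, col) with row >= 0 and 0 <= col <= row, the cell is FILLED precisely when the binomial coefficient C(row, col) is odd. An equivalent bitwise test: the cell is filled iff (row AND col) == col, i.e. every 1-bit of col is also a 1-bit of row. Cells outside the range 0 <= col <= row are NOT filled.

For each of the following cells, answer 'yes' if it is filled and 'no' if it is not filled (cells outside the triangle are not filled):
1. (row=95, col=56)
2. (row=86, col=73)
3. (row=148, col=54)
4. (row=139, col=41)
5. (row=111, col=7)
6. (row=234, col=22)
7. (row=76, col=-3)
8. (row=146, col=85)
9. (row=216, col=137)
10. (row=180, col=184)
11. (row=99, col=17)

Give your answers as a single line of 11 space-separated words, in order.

(95,56): row=0b1011111, col=0b111000, row AND col = 0b11000 = 24; 24 != 56 -> empty
(86,73): row=0b1010110, col=0b1001001, row AND col = 0b1000000 = 64; 64 != 73 -> empty
(148,54): row=0b10010100, col=0b110110, row AND col = 0b10100 = 20; 20 != 54 -> empty
(139,41): row=0b10001011, col=0b101001, row AND col = 0b1001 = 9; 9 != 41 -> empty
(111,7): row=0b1101111, col=0b111, row AND col = 0b111 = 7; 7 == 7 -> filled
(234,22): row=0b11101010, col=0b10110, row AND col = 0b10 = 2; 2 != 22 -> empty
(76,-3): col outside [0, 76] -> not filled
(146,85): row=0b10010010, col=0b1010101, row AND col = 0b10000 = 16; 16 != 85 -> empty
(216,137): row=0b11011000, col=0b10001001, row AND col = 0b10001000 = 136; 136 != 137 -> empty
(180,184): col outside [0, 180] -> not filled
(99,17): row=0b1100011, col=0b10001, row AND col = 0b1 = 1; 1 != 17 -> empty

Answer: no no no no yes no no no no no no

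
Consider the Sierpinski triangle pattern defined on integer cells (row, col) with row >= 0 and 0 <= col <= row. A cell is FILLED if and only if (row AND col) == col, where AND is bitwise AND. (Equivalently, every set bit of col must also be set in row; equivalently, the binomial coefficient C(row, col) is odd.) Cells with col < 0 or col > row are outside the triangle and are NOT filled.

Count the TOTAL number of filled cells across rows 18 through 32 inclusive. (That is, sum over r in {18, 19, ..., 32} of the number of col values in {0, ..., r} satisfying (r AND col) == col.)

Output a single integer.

Answer: 158

Derivation:
r18=10010 pc2: +4 =4
r19=10011 pc3: +8 =12
r20=10100 pc2: +4 =16
r21=10101 pc3: +8 =24
r22=10110 pc3: +8 =32
r23=10111 pc4: +16 =48
r24=11000 pc2: +4 =52
r25=11001 pc3: +8 =60
r26=11010 pc3: +8 =68
r27=11011 pc4: +16 =84
r28=11100 pc3: +8 =92
r29=11101 pc4: +16 =108
r30=11110 pc4: +16 =124
r31=11111 pc5: +32 =156
r32=100000 pc1: +2 =158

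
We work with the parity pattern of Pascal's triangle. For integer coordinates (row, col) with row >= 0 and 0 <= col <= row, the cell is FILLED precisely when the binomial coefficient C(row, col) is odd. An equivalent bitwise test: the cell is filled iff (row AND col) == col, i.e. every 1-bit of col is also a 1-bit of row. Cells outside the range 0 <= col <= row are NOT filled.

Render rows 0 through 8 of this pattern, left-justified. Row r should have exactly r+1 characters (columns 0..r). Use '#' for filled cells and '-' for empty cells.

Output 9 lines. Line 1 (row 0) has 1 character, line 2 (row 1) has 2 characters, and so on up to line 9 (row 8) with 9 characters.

r0=0: #
r1=1: ##
r2=10: #-#
r3=11: ####
r4=100: #---#
r5=101: ##--##
r6=110: #-#-#-#
r7=111: ########
r8=1000: #-------#

Answer: #
##
#-#
####
#---#
##--##
#-#-#-#
########
#-------#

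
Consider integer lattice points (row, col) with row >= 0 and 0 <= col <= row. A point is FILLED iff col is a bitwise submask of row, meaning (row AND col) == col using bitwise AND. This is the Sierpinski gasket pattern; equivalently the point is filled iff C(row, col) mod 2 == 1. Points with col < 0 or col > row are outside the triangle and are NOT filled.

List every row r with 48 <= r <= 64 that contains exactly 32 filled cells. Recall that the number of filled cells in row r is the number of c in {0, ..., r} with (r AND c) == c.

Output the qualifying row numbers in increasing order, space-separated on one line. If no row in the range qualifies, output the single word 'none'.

Answer: 55 59 61 62

Derivation:
Row r has 2^popcount(r) filled cells, so we need popcount(r) = log2(32) = 5.
Scan r = 48..64 and keep those with exactly 5 one-bits:
r=48=110000 popcount=2 -> skip
r=49=110001 popcount=3 -> skip
r=50=110010 popcount=3 -> skip
r=51=110011 popcount=4 -> skip
r=52=110100 popcount=3 -> skip
r=53=110101 popcount=4 -> skip
r=54=110110 popcount=4 -> skip
r=55=110111 popcount=5 -> KEEP
r=56=111000 popcount=3 -> skip
r=57=111001 popcount=4 -> skip
r=58=111010 popcount=4 -> skip
r=59=111011 popcount=5 -> KEEP
r=60=111100 popcount=4 -> skip
r=61=111101 popcount=5 -> KEEP
r=62=111110 popcount=5 -> KEEP
r=63=111111 popcount=6 -> skip
r=64=1000000 popcount=1 -> skip
Kept rows: 55 59 61 62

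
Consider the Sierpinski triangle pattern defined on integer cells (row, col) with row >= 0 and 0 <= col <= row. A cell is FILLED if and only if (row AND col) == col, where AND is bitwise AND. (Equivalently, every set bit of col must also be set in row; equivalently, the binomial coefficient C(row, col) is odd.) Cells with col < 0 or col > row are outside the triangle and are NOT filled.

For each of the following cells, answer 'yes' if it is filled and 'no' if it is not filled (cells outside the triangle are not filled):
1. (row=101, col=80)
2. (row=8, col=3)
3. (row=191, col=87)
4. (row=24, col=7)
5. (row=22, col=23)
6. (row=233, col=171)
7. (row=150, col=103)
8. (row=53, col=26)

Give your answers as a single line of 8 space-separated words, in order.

Answer: no no no no no no no no

Derivation:
(101,80): row=0b1100101, col=0b1010000, row AND col = 0b1000000 = 64; 64 != 80 -> empty
(8,3): row=0b1000, col=0b11, row AND col = 0b0 = 0; 0 != 3 -> empty
(191,87): row=0b10111111, col=0b1010111, row AND col = 0b10111 = 23; 23 != 87 -> empty
(24,7): row=0b11000, col=0b111, row AND col = 0b0 = 0; 0 != 7 -> empty
(22,23): col outside [0, 22] -> not filled
(233,171): row=0b11101001, col=0b10101011, row AND col = 0b10101001 = 169; 169 != 171 -> empty
(150,103): row=0b10010110, col=0b1100111, row AND col = 0b110 = 6; 6 != 103 -> empty
(53,26): row=0b110101, col=0b11010, row AND col = 0b10000 = 16; 16 != 26 -> empty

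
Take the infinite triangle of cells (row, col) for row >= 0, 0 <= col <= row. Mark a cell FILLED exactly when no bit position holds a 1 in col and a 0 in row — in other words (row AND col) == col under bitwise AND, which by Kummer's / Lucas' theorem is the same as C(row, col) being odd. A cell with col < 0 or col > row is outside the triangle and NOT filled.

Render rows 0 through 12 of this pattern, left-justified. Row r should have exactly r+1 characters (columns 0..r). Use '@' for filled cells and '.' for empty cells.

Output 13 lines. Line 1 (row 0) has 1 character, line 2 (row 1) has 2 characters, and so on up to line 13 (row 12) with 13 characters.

Answer: @
@@
@.@
@@@@
@...@
@@..@@
@.@.@.@
@@@@@@@@
@.......@
@@......@@
@.@.....@.@
@@@@....@@@@
@...@...@...@

Derivation:
r0=0: @
r1=1: @@
r2=10: @.@
r3=11: @@@@
r4=100: @...@
r5=101: @@..@@
r6=110: @.@.@.@
r7=111: @@@@@@@@
r8=1000: @.......@
r9=1001: @@......@@
r10=1010: @.@.....@.@
r11=1011: @@@@....@@@@
r12=1100: @...@...@...@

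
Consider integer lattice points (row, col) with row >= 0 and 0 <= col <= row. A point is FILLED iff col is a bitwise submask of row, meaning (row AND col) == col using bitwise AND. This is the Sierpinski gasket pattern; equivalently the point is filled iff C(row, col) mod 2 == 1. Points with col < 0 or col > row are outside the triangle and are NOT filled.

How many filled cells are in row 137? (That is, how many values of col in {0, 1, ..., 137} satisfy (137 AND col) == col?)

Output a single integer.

137 in binary = 10001001
popcount(137) = number of 1-bits in 10001001 = 3
A col c satisfies (137 AND c) == c iff every set bit of c is also set in 137; each of the 3 set bits of 137 can independently be on or off in c.
count = 2^3 = 8

Answer: 8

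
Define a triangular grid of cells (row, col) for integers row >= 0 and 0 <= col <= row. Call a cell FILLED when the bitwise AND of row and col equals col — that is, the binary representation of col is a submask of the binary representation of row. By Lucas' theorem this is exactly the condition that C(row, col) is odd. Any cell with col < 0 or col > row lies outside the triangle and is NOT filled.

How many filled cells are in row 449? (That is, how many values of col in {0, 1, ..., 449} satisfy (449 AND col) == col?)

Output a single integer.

Answer: 16

Derivation:
449 in binary = 111000001
popcount(449) = number of 1-bits in 111000001 = 4
A col c satisfies (449 AND c) == c iff every set bit of c is also set in 449; each of the 4 set bits of 449 can independently be on or off in c.
count = 2^4 = 16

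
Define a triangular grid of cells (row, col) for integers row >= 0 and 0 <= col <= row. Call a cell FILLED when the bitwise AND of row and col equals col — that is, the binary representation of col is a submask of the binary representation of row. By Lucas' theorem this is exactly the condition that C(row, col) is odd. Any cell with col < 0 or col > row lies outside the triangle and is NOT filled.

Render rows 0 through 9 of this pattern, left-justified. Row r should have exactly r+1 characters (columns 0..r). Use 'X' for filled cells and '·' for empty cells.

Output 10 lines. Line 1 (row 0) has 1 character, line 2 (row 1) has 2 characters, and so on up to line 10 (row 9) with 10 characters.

r0=0: X
r1=1: XX
r2=10: X·X
r3=11: XXXX
r4=100: X···X
r5=101: XX··XX
r6=110: X·X·X·X
r7=111: XXXXXXXX
r8=1000: X·······X
r9=1001: XX······XX

Answer: X
XX
X·X
XXXX
X···X
XX··XX
X·X·X·X
XXXXXXXX
X·······X
XX······XX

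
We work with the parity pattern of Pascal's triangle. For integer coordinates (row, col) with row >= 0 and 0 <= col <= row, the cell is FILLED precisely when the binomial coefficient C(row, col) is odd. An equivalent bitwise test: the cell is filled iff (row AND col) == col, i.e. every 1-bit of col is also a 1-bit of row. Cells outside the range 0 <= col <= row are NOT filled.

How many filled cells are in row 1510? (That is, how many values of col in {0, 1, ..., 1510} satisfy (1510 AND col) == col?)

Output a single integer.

1510 in binary = 10111100110
popcount(1510) = number of 1-bits in 10111100110 = 7
A col c satisfies (1510 AND c) == c iff every set bit of c is also set in 1510; each of the 7 set bits of 1510 can independently be on or off in c.
count = 2^7 = 128

Answer: 128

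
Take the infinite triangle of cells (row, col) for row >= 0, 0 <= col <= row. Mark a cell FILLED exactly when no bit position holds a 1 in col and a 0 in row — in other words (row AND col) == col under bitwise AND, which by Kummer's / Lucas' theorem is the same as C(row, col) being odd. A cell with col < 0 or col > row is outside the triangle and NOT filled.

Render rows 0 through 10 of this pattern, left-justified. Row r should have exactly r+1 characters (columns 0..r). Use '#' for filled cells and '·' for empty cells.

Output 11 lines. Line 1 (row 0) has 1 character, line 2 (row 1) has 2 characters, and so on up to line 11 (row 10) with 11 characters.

r0=0: #
r1=1: ##
r2=10: #·#
r3=11: ####
r4=100: #···#
r5=101: ##··##
r6=110: #·#·#·#
r7=111: ########
r8=1000: #·······#
r9=1001: ##······##
r10=1010: #·#·····#·#

Answer: #
##
#·#
####
#···#
##··##
#·#·#·#
########
#·······#
##······##
#·#·····#·#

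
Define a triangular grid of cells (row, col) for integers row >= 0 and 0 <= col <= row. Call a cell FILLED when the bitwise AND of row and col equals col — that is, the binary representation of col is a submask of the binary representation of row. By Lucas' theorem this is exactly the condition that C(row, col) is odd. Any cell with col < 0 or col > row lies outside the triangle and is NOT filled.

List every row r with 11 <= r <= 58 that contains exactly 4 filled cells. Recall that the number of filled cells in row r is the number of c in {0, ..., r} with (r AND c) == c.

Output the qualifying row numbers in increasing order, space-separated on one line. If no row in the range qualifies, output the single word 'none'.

Row r has 2^popcount(r) filled cells, so we need popcount(r) = log2(4) = 2.
Scan r = 11..58 and keep those with exactly 2 one-bits:
r=11=1011 popcount=3 -> skip
r=12=1100 popcount=2 -> KEEP
r=13=1101 popcount=3 -> skip
r=14=1110 popcount=3 -> skip
r=15=1111 popcount=4 -> skip
r=16=10000 popcount=1 -> skip
r=17=10001 popcount=2 -> KEEP
r=18=10010 popcount=2 -> KEEP
r=19=10011 popcount=3 -> skip
r=20=10100 popcount=2 -> KEEP
r=21=10101 popcount=3 -> skip
r=22=10110 popcount=3 -> skip
r=23=10111 popcount=4 -> skip
r=24=11000 popcount=2 -> KEEP
r=25=11001 popcount=3 -> skip
r=26=11010 popcount=3 -> skip
r=27=11011 popcount=4 -> skip
r=28=11100 popcount=3 -> skip
r=29=11101 popcount=4 -> skip
r=30=11110 popcount=4 -> skip
r=31=11111 popcount=5 -> skip
r=32=100000 popcount=1 -> skip
r=33=100001 popcount=2 -> KEEP
r=34=100010 popcount=2 -> KEEP
r=35=100011 popcount=3 -> skip
r=36=100100 popcount=2 -> KEEP
r=37=100101 popcount=3 -> skip
r=38=100110 popcount=3 -> skip
r=39=100111 popcount=4 -> skip
r=40=101000 popcount=2 -> KEEP
r=41=101001 popcount=3 -> skip
r=42=101010 popcount=3 -> skip
r=43=101011 popcount=4 -> skip
r=44=101100 popcount=3 -> skip
r=45=101101 popcount=4 -> skip
r=46=101110 popcount=4 -> skip
r=47=101111 popcount=5 -> skip
r=48=110000 popcount=2 -> KEEP
r=49=110001 popcount=3 -> skip
r=50=110010 popcount=3 -> skip
r=51=110011 popcount=4 -> skip
r=52=110100 popcount=3 -> skip
r=53=110101 popcount=4 -> skip
r=54=110110 popcount=4 -> skip
r=55=110111 popcount=5 -> skip
r=56=111000 popcount=3 -> skip
r=57=111001 popcount=4 -> skip
r=58=111010 popcount=4 -> skip
Kept rows: 12 17 18 20 24 33 34 36 40 48

Answer: 12 17 18 20 24 33 34 36 40 48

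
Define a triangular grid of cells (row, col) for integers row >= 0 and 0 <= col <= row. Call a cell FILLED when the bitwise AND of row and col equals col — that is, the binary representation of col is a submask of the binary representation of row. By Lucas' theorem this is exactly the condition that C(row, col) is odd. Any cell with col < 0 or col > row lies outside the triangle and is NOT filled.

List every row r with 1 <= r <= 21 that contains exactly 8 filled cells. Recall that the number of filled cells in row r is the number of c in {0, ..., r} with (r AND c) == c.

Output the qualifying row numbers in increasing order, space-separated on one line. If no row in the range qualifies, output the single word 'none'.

Row r has 2^popcount(r) filled cells, so we need popcount(r) = log2(8) = 3.
Scan r = 1..21 and keep those with exactly 3 one-bits:
r=1=1 popcount=1 -> skip
r=2=10 popcount=1 -> skip
r=3=11 popcount=2 -> skip
r=4=100 popcount=1 -> skip
r=5=101 popcount=2 -> skip
r=6=110 popcount=2 -> skip
r=7=111 popcount=3 -> KEEP
r=8=1000 popcount=1 -> skip
r=9=1001 popcount=2 -> skip
r=10=1010 popcount=2 -> skip
r=11=1011 popcount=3 -> KEEP
r=12=1100 popcount=2 -> skip
r=13=1101 popcount=3 -> KEEP
r=14=1110 popcount=3 -> KEEP
r=15=1111 popcount=4 -> skip
r=16=10000 popcount=1 -> skip
r=17=10001 popcount=2 -> skip
r=18=10010 popcount=2 -> skip
r=19=10011 popcount=3 -> KEEP
r=20=10100 popcount=2 -> skip
r=21=10101 popcount=3 -> KEEP
Kept rows: 7 11 13 14 19 21

Answer: 7 11 13 14 19 21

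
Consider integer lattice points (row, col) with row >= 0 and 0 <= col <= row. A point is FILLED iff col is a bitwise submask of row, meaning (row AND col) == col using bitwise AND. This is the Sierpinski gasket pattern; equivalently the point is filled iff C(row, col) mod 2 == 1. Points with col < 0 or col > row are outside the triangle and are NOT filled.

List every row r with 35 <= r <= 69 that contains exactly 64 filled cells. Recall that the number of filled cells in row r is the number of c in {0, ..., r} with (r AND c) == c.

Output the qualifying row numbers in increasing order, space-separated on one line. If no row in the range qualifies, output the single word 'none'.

Answer: 63

Derivation:
Row r has 2^popcount(r) filled cells, so we need popcount(r) = log2(64) = 6.
Scan r = 35..69 and keep those with exactly 6 one-bits:
r=35=100011 popcount=3 -> skip
r=36=100100 popcount=2 -> skip
r=37=100101 popcount=3 -> skip
r=38=100110 popcount=3 -> skip
r=39=100111 popcount=4 -> skip
r=40=101000 popcount=2 -> skip
r=41=101001 popcount=3 -> skip
r=42=101010 popcount=3 -> skip
r=43=101011 popcount=4 -> skip
r=44=101100 popcount=3 -> skip
r=45=101101 popcount=4 -> skip
r=46=101110 popcount=4 -> skip
r=47=101111 popcount=5 -> skip
r=48=110000 popcount=2 -> skip
r=49=110001 popcount=3 -> skip
r=50=110010 popcount=3 -> skip
r=51=110011 popcount=4 -> skip
r=52=110100 popcount=3 -> skip
r=53=110101 popcount=4 -> skip
r=54=110110 popcount=4 -> skip
r=55=110111 popcount=5 -> skip
r=56=111000 popcount=3 -> skip
r=57=111001 popcount=4 -> skip
r=58=111010 popcount=4 -> skip
r=59=111011 popcount=5 -> skip
r=60=111100 popcount=4 -> skip
r=61=111101 popcount=5 -> skip
r=62=111110 popcount=5 -> skip
r=63=111111 popcount=6 -> KEEP
r=64=1000000 popcount=1 -> skip
r=65=1000001 popcount=2 -> skip
r=66=1000010 popcount=2 -> skip
r=67=1000011 popcount=3 -> skip
r=68=1000100 popcount=2 -> skip
r=69=1000101 popcount=3 -> skip
Kept rows: 63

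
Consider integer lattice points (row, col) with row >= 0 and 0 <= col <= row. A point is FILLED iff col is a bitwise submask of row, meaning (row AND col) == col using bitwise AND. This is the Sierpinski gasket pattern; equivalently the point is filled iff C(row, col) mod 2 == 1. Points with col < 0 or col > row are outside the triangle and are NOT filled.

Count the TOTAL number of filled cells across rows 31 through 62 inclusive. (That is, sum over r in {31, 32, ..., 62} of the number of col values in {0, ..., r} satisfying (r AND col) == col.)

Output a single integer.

r31=11111 pc5: +32 =32
r32=100000 pc1: +2 =34
r33=100001 pc2: +4 =38
r34=100010 pc2: +4 =42
r35=100011 pc3: +8 =50
r36=100100 pc2: +4 =54
r37=100101 pc3: +8 =62
r38=100110 pc3: +8 =70
r39=100111 pc4: +16 =86
r40=101000 pc2: +4 =90
r41=101001 pc3: +8 =98
r42=101010 pc3: +8 =106
r43=101011 pc4: +16 =122
r44=101100 pc3: +8 =130
r45=101101 pc4: +16 =146
r46=101110 pc4: +16 =162
r47=101111 pc5: +32 =194
r48=110000 pc2: +4 =198
r49=110001 pc3: +8 =206
r50=110010 pc3: +8 =214
r51=110011 pc4: +16 =230
r52=110100 pc3: +8 =238
r53=110101 pc4: +16 =254
r54=110110 pc4: +16 =270
r55=110111 pc5: +32 =302
r56=111000 pc3: +8 =310
r57=111001 pc4: +16 =326
r58=111010 pc4: +16 =342
r59=111011 pc5: +32 =374
r60=111100 pc4: +16 =390
r61=111101 pc5: +32 =422
r62=111110 pc5: +32 =454

Answer: 454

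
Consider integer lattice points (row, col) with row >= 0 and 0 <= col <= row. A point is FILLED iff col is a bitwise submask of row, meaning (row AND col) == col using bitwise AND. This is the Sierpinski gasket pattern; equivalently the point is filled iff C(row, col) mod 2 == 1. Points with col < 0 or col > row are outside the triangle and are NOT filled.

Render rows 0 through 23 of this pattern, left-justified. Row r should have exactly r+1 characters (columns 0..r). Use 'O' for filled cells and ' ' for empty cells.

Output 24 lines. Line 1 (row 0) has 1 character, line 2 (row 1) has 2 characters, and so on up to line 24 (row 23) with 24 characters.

r0=0: O
r1=1: OO
r2=10: O O
r3=11: OOOO
r4=100: O   O
r5=101: OO  OO
r6=110: O O O O
r7=111: OOOOOOOO
r8=1000: O       O
r9=1001: OO      OO
r10=1010: O O     O O
r11=1011: OOOO    OOOO
r12=1100: O   O   O   O
r13=1101: OO  OO  OO  OO
r14=1110: O O O O O O O O
r15=1111: OOOOOOOOOOOOOOOO
r16=10000: O               O
r17=10001: OO              OO
r18=10010: O O             O O
r19=10011: OOOO            OOOO
r20=10100: O   O           O   O
r21=10101: OO  OO          OO  OO
r22=10110: O O O O         O O O O
r23=10111: OOOOOOOO        OOOOOOOO

Answer: O
OO
O O
OOOO
O   O
OO  OO
O O O O
OOOOOOOO
O       O
OO      OO
O O     O O
OOOO    OOOO
O   O   O   O
OO  OO  OO  OO
O O O O O O O O
OOOOOOOOOOOOOOOO
O               O
OO              OO
O O             O O
OOOO            OOOO
O   O           O   O
OO  OO          OO  OO
O O O O         O O O O
OOOOOOOO        OOOOOOOO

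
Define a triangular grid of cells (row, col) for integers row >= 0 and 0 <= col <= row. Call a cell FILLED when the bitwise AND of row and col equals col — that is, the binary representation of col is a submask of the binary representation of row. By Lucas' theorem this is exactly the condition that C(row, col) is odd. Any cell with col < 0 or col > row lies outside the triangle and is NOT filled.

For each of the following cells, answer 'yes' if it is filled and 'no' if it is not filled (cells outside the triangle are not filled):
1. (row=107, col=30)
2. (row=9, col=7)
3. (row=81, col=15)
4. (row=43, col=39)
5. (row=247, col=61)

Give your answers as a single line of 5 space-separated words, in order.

(107,30): row=0b1101011, col=0b11110, row AND col = 0b1010 = 10; 10 != 30 -> empty
(9,7): row=0b1001, col=0b111, row AND col = 0b1 = 1; 1 != 7 -> empty
(81,15): row=0b1010001, col=0b1111, row AND col = 0b1 = 1; 1 != 15 -> empty
(43,39): row=0b101011, col=0b100111, row AND col = 0b100011 = 35; 35 != 39 -> empty
(247,61): row=0b11110111, col=0b111101, row AND col = 0b110101 = 53; 53 != 61 -> empty

Answer: no no no no no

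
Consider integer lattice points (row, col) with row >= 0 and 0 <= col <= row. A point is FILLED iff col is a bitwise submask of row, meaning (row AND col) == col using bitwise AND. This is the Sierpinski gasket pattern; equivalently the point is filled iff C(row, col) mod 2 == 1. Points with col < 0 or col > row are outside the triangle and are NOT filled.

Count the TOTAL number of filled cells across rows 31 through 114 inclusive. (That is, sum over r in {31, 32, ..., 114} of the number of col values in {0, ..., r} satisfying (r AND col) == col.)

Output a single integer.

Answer: 1368

Derivation:
r31=11111 pc5: +32 =32
r32=100000 pc1: +2 =34
r33=100001 pc2: +4 =38
r34=100010 pc2: +4 =42
r35=100011 pc3: +8 =50
r36=100100 pc2: +4 =54
r37=100101 pc3: +8 =62
r38=100110 pc3: +8 =70
r39=100111 pc4: +16 =86
r40=101000 pc2: +4 =90
r41=101001 pc3: +8 =98
r42=101010 pc3: +8 =106
r43=101011 pc4: +16 =122
r44=101100 pc3: +8 =130
r45=101101 pc4: +16 =146
r46=101110 pc4: +16 =162
r47=101111 pc5: +32 =194
r48=110000 pc2: +4 =198
r49=110001 pc3: +8 =206
r50=110010 pc3: +8 =214
r51=110011 pc4: +16 =230
r52=110100 pc3: +8 =238
r53=110101 pc4: +16 =254
r54=110110 pc4: +16 =270
r55=110111 pc5: +32 =302
r56=111000 pc3: +8 =310
r57=111001 pc4: +16 =326
r58=111010 pc4: +16 =342
r59=111011 pc5: +32 =374
r60=111100 pc4: +16 =390
r61=111101 pc5: +32 =422
r62=111110 pc5: +32 =454
r63=111111 pc6: +64 =518
r64=1000000 pc1: +2 =520
r65=1000001 pc2: +4 =524
r66=1000010 pc2: +4 =528
r67=1000011 pc3: +8 =536
r68=1000100 pc2: +4 =540
r69=1000101 pc3: +8 =548
r70=1000110 pc3: +8 =556
r71=1000111 pc4: +16 =572
r72=1001000 pc2: +4 =576
r73=1001001 pc3: +8 =584
r74=1001010 pc3: +8 =592
r75=1001011 pc4: +16 =608
r76=1001100 pc3: +8 =616
r77=1001101 pc4: +16 =632
r78=1001110 pc4: +16 =648
r79=1001111 pc5: +32 =680
r80=1010000 pc2: +4 =684
r81=1010001 pc3: +8 =692
r82=1010010 pc3: +8 =700
r83=1010011 pc4: +16 =716
r84=1010100 pc3: +8 =724
r85=1010101 pc4: +16 =740
r86=1010110 pc4: +16 =756
r87=1010111 pc5: +32 =788
r88=1011000 pc3: +8 =796
r89=1011001 pc4: +16 =812
r90=1011010 pc4: +16 =828
r91=1011011 pc5: +32 =860
r92=1011100 pc4: +16 =876
r93=1011101 pc5: +32 =908
r94=1011110 pc5: +32 =940
r95=1011111 pc6: +64 =1004
r96=1100000 pc2: +4 =1008
r97=1100001 pc3: +8 =1016
r98=1100010 pc3: +8 =1024
r99=1100011 pc4: +16 =1040
r100=1100100 pc3: +8 =1048
r101=1100101 pc4: +16 =1064
r102=1100110 pc4: +16 =1080
r103=1100111 pc5: +32 =1112
r104=1101000 pc3: +8 =1120
r105=1101001 pc4: +16 =1136
r106=1101010 pc4: +16 =1152
r107=1101011 pc5: +32 =1184
r108=1101100 pc4: +16 =1200
r109=1101101 pc5: +32 =1232
r110=1101110 pc5: +32 =1264
r111=1101111 pc6: +64 =1328
r112=1110000 pc3: +8 =1336
r113=1110001 pc4: +16 =1352
r114=1110010 pc4: +16 =1368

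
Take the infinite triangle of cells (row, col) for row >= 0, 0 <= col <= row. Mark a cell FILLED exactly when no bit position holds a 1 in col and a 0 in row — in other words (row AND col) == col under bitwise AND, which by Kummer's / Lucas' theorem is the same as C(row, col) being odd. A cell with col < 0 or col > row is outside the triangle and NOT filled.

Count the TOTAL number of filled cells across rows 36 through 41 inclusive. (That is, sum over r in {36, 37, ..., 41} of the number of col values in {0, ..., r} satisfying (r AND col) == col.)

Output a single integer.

Answer: 48

Derivation:
r36=100100 pc2: +4 =4
r37=100101 pc3: +8 =12
r38=100110 pc3: +8 =20
r39=100111 pc4: +16 =36
r40=101000 pc2: +4 =40
r41=101001 pc3: +8 =48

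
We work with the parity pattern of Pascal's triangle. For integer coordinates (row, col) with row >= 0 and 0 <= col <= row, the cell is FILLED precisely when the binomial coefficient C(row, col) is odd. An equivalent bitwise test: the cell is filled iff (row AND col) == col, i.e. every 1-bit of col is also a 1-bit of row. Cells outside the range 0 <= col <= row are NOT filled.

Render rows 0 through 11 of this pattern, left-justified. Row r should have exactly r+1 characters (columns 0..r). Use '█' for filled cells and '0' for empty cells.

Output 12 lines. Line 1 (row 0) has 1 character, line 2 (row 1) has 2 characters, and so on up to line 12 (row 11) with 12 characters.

Answer: █
██
█0█
████
█000█
██00██
█0█0█0█
████████
█0000000█
██000000██
█0█00000█0█
████0000████

Derivation:
r0=0: █
r1=1: ██
r2=10: █0█
r3=11: ████
r4=100: █000█
r5=101: ██00██
r6=110: █0█0█0█
r7=111: ████████
r8=1000: █0000000█
r9=1001: ██000000██
r10=1010: █0█00000█0█
r11=1011: ████0000████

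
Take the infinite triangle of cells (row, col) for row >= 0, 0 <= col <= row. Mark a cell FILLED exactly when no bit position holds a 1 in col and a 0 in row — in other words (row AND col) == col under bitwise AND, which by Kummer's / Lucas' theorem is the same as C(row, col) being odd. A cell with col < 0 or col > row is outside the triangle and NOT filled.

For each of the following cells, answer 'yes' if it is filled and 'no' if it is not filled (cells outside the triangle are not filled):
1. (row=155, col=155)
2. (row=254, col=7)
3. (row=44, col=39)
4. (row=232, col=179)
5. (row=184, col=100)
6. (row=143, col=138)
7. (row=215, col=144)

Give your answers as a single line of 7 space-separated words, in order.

(155,155): row=0b10011011, col=0b10011011, row AND col = 0b10011011 = 155; 155 == 155 -> filled
(254,7): row=0b11111110, col=0b111, row AND col = 0b110 = 6; 6 != 7 -> empty
(44,39): row=0b101100, col=0b100111, row AND col = 0b100100 = 36; 36 != 39 -> empty
(232,179): row=0b11101000, col=0b10110011, row AND col = 0b10100000 = 160; 160 != 179 -> empty
(184,100): row=0b10111000, col=0b1100100, row AND col = 0b100000 = 32; 32 != 100 -> empty
(143,138): row=0b10001111, col=0b10001010, row AND col = 0b10001010 = 138; 138 == 138 -> filled
(215,144): row=0b11010111, col=0b10010000, row AND col = 0b10010000 = 144; 144 == 144 -> filled

Answer: yes no no no no yes yes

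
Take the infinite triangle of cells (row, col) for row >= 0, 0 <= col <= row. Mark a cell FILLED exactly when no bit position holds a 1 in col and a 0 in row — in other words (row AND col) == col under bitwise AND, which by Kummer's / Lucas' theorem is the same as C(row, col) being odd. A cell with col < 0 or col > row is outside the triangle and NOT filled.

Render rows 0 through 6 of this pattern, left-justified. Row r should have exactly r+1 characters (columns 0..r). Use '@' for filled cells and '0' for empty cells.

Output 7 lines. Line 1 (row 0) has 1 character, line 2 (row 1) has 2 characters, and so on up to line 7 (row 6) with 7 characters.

Answer: @
@@
@0@
@@@@
@000@
@@00@@
@0@0@0@

Derivation:
r0=0: @
r1=1: @@
r2=10: @0@
r3=11: @@@@
r4=100: @000@
r5=101: @@00@@
r6=110: @0@0@0@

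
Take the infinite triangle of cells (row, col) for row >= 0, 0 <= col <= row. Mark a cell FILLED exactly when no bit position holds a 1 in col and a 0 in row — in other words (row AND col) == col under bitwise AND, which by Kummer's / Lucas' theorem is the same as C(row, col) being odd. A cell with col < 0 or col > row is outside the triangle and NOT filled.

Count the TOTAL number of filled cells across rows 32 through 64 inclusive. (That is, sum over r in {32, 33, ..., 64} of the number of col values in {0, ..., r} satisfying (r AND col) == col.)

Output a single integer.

Answer: 488

Derivation:
r32=100000 pc1: +2 =2
r33=100001 pc2: +4 =6
r34=100010 pc2: +4 =10
r35=100011 pc3: +8 =18
r36=100100 pc2: +4 =22
r37=100101 pc3: +8 =30
r38=100110 pc3: +8 =38
r39=100111 pc4: +16 =54
r40=101000 pc2: +4 =58
r41=101001 pc3: +8 =66
r42=101010 pc3: +8 =74
r43=101011 pc4: +16 =90
r44=101100 pc3: +8 =98
r45=101101 pc4: +16 =114
r46=101110 pc4: +16 =130
r47=101111 pc5: +32 =162
r48=110000 pc2: +4 =166
r49=110001 pc3: +8 =174
r50=110010 pc3: +8 =182
r51=110011 pc4: +16 =198
r52=110100 pc3: +8 =206
r53=110101 pc4: +16 =222
r54=110110 pc4: +16 =238
r55=110111 pc5: +32 =270
r56=111000 pc3: +8 =278
r57=111001 pc4: +16 =294
r58=111010 pc4: +16 =310
r59=111011 pc5: +32 =342
r60=111100 pc4: +16 =358
r61=111101 pc5: +32 =390
r62=111110 pc5: +32 =422
r63=111111 pc6: +64 =486
r64=1000000 pc1: +2 =488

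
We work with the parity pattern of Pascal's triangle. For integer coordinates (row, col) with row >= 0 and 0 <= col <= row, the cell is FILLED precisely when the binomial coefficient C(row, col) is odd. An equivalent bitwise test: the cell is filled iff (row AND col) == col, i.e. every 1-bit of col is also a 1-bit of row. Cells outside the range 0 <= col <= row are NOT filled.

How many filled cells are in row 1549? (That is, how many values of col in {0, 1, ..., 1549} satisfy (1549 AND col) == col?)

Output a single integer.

Answer: 32

Derivation:
1549 in binary = 11000001101
popcount(1549) = number of 1-bits in 11000001101 = 5
A col c satisfies (1549 AND c) == c iff every set bit of c is also set in 1549; each of the 5 set bits of 1549 can independently be on or off in c.
count = 2^5 = 32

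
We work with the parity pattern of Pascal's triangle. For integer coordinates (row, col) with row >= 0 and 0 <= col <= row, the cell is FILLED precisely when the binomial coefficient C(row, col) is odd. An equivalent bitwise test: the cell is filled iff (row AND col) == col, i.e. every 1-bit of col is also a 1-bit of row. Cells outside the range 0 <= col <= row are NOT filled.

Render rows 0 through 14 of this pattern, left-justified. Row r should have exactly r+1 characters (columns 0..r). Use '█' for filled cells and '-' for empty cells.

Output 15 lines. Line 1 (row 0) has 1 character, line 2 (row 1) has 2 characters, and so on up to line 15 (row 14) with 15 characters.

Answer: █
██
█-█
████
█---█
██--██
█-█-█-█
████████
█-------█
██------██
█-█-----█-█
████----████
█---█---█---█
██--██--██--██
█-█-█-█-█-█-█-█

Derivation:
r0=0: █
r1=1: ██
r2=10: █-█
r3=11: ████
r4=100: █---█
r5=101: ██--██
r6=110: █-█-█-█
r7=111: ████████
r8=1000: █-------█
r9=1001: ██------██
r10=1010: █-█-----█-█
r11=1011: ████----████
r12=1100: █---█---█---█
r13=1101: ██--██--██--██
r14=1110: █-█-█-█-█-█-█-█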